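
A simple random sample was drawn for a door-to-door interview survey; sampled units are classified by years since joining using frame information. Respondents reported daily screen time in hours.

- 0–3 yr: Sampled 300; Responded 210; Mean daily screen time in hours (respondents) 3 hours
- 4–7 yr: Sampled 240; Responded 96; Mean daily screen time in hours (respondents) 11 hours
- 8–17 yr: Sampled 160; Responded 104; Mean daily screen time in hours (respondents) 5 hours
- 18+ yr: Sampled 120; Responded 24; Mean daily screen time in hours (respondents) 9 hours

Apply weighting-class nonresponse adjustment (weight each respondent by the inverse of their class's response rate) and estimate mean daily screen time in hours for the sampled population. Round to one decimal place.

6.6

Class response rates: 0–3 yr 210/300 = 70%, 4–7 yr 96/240 = 40%, 8–17 yr 104/160 = 65%, 18+ yr 24/120 = 20%.
With weight = n_sampled/n_responded per class, the weighted class total is n_sampled:
  0–3 yr: 300 × 3 = 900
  4–7 yr: 240 × 11 = 2640
  8–17 yr: 160 × 5 = 800
  18+ yr: 120 × 9 = 1080
Adjusted estimate = 5420 / 820 = 6.60976 → 6.6.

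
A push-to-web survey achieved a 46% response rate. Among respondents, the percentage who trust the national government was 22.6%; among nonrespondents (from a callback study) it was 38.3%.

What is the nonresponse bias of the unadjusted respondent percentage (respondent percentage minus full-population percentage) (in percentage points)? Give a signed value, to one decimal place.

-8.5 percentage points

Nonresponse fraction = 1 − 0.46 = 0.54.
Bias = (nonresponse fraction) × (respondent percentage − nonrespondent percentage)
     = 0.54 × (22.6 − 38.3) = 0.54 × -15.7 = -8.478.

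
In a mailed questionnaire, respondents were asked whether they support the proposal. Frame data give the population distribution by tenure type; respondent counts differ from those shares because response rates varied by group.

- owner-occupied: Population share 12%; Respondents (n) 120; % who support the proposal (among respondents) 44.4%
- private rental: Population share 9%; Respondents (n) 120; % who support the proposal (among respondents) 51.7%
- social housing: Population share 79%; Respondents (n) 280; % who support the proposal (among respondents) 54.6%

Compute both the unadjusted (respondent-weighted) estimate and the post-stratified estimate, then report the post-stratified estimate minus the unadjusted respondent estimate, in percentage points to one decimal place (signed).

Unadjusted (pooled respondent) estimate weights by respondent counts:
  (120/520)×44.4 + (120/520)×51.7 + (280/520)×54.6 = 51.5769%
Post-stratified estimate weights by population shares:
  0.12×44.4 + 0.09×51.7 + 0.79×54.6 = 53.115%
Difference = 53.115 − 51.5769 = 1.5381 pp.

+1.5 percentage points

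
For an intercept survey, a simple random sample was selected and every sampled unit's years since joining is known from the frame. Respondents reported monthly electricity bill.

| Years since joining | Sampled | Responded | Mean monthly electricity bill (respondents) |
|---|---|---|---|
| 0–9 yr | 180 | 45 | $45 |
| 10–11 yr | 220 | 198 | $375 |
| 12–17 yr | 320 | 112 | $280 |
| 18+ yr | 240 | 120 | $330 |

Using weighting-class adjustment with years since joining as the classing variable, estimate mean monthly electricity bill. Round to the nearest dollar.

$270

Response rates by class: 0–9 yr 45/180 = 25%, 10–11 yr 198/220 = 90%, 12–17 yr 112/320 = 35%, 18+ yr 120/240 = 50%.
Inverse-response-rate weighting restores each class to its sampled count, so class totals weight by n_sampled:
  0–9 yr: 180 × 45 = 8100
  10–11 yr: 220 × 375 = 82,500
  12–17 yr: 320 × 280 = 89,600
  18+ yr: 240 × 330 = 79,200
Adjusted estimate = 259,400 / 960 = 270.208 → $270.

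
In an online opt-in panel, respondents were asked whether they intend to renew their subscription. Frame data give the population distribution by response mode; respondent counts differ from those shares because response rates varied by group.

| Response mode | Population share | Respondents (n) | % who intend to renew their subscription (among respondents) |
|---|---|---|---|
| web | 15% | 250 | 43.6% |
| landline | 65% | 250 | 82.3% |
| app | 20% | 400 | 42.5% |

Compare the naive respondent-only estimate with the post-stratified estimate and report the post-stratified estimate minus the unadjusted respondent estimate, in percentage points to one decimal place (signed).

Without adjustment, the pooled respondent share is:
  (250/900)×43.6 + (250/900)×82.3 + (400/900)×42.5 = 53.8611%
Reweighting by population response mode shares:
  0.15×43.6 + 0.65×82.3 + 0.2×42.5 = 68.535%
Difference = 68.535 − 53.8611 = 14.6739 pp.

+14.7 percentage points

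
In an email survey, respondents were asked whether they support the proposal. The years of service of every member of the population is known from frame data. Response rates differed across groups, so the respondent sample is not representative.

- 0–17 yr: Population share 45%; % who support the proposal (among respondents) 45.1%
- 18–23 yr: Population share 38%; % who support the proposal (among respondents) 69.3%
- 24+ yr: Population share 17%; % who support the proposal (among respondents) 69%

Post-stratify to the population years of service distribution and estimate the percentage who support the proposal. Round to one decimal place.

Reweight to the known years of service distribution:
  0–17 yr: 0.45 × 45.1 = 20.295
  18–23 yr: 0.38 × 69.3 = 26.334
  24+ yr: 0.17 × 69 = 11.73
Post-stratified estimate = 58.359 → 58.4%.

58.4%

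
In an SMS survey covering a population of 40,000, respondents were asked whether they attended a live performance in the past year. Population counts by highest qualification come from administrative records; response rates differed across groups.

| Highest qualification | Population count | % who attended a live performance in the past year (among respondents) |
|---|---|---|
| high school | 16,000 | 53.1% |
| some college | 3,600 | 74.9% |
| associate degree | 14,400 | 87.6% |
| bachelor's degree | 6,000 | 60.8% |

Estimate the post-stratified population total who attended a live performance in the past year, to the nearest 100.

27,500

Apply each group's respondent rate to its population count:
  high school: 16,000 × 53.1% = 8496
  some college: 3,600 × 74.9% = 2696.4
  associate degree: 14,400 × 87.6% = 12614.4
  bachelor's degree: 6,000 × 60.8% = 3648
Estimated total = 27454.8 → 27,500.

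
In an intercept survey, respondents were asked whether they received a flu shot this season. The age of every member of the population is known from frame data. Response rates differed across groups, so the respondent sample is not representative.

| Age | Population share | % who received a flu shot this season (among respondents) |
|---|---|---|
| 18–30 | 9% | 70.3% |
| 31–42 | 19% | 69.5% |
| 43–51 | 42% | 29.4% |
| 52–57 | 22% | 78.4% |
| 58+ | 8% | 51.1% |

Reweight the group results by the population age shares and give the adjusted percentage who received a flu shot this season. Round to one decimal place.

53.2%

Each cell contributes population-share × respondent value:
  18–30: 0.09 × 70.3 = 6.327
  31–42: 0.19 × 69.5 = 13.205
  43–51: 0.42 × 29.4 = 12.348
  52–57: 0.22 × 78.4 = 17.248
  58+: 0.08 × 51.1 = 4.088
Post-stratified estimate = 53.216 → 53.2%.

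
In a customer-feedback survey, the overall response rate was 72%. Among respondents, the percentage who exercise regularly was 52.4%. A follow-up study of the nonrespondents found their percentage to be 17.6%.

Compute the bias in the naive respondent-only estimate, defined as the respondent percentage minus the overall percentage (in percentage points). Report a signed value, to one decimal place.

+9.7 percentage points

Nonresponse fraction = 1 − 0.72 = 0.28.
Bias = (nonresponse fraction) × (respondent percentage − nonrespondent percentage)
     = 0.28 × (52.4 − 17.6) = 0.28 × 34.8 = 9.744.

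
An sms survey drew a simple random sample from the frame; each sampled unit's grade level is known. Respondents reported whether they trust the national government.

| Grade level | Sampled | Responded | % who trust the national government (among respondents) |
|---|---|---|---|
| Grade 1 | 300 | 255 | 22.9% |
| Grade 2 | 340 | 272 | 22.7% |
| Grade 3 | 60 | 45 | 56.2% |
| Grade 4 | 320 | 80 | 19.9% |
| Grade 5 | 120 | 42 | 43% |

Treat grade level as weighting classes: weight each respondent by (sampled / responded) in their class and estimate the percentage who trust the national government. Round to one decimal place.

25.9%

Response rates by class: Grade 1 255/300 = 85%, Grade 2 272/340 = 80%, Grade 3 45/60 = 75%, Grade 4 80/320 = 25%, Grade 5 42/120 = 35%.
Inverse-response-rate weighting restores each class to its sampled count, so class totals weight by n_sampled:
  Grade 1: 300 × 22.9 = 6870
  Grade 2: 340 × 22.7 = 7718
  Grade 3: 60 × 56.2 = 3372
  Grade 4: 320 × 19.9 = 6368
  Grade 5: 120 × 43 = 5160
Adjusted estimate = 29,488 / 1,140 = 25.8667 → 25.9%.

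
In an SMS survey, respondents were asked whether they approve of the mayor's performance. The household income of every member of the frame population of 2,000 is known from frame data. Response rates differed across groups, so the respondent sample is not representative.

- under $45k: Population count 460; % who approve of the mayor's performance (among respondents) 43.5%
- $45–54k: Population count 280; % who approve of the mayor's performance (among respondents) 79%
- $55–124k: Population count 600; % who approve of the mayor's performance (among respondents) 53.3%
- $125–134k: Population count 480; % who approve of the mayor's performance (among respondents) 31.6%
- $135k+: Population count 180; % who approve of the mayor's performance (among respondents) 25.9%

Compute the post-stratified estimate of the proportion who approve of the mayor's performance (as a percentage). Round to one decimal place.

Weight each group's respondent value by its population share:
  under $45k: (460/2,000) × 43.5 = 10.005
  $45–54k: (280/2,000) × 79 = 11.06
  $55–124k: (600/2,000) × 53.3 = 15.99
  $125–134k: (480/2,000) × 31.6 = 7.584
  $135k+: (180/2,000) × 25.9 = 2.331
Post-stratified estimate = 46.97 → 47.0%.

47.0%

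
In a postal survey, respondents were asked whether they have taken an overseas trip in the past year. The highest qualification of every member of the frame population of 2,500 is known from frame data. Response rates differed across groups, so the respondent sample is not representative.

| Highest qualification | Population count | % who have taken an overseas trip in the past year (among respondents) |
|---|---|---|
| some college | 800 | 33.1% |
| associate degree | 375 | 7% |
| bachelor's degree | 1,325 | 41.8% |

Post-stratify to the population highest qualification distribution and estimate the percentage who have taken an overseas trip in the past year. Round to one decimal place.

Reweight to the known highest qualification distribution:
  some college: (800/2,500) × 33.1 = 10.592
  associate degree: (375/2,500) × 7 = 1.05
  bachelor's degree: (1,325/2,500) × 41.8 = 22.154
Post-stratified estimate = 33.796 → 33.8%.

33.8%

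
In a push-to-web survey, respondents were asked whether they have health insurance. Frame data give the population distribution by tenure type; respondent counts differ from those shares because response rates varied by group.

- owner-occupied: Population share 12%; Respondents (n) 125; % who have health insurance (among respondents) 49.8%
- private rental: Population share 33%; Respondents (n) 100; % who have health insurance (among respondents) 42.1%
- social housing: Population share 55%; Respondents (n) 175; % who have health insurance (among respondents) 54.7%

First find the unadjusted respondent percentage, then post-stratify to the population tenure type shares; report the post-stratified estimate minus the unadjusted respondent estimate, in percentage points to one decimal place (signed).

-0.1 percentage points

Unadjusted (pooled respondent) estimate weights by respondent counts:
  (125/400)×49.8 + (100/400)×42.1 + (175/400)×54.7 = 50.0187%
Post-stratified estimate weights by population shares:
  0.12×49.8 + 0.33×42.1 + 0.55×54.7 = 49.954%
Difference = 49.954 − 50.0187 = -0.0647 pp.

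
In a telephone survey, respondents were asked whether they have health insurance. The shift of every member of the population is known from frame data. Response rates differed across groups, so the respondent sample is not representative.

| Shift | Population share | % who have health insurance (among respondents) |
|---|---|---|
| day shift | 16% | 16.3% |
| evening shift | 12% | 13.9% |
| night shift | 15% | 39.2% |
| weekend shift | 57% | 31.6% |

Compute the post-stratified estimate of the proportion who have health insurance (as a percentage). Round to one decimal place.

Reweight to the known shift distribution:
  day shift: 0.16 × 16.3 = 2.608
  evening shift: 0.12 × 13.9 = 1.668
  night shift: 0.15 × 39.2 = 5.88
  weekend shift: 0.57 × 31.6 = 18.012
Post-stratified estimate = 28.168 → 28.2%.

28.2%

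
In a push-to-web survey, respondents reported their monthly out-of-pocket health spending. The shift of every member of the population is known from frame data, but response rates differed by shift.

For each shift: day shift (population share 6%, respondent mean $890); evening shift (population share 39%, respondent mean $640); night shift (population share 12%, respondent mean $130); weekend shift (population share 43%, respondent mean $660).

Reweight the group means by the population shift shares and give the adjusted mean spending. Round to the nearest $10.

$600

Reweight to the known shift distribution:
  day shift: 0.06 × 890 = 53.4
  evening shift: 0.39 × 640 = 249.6
  night shift: 0.12 × 130 = 15.6
  weekend shift: 0.43 × 660 = 283.8
Post-stratified estimate = 602.4 → $600.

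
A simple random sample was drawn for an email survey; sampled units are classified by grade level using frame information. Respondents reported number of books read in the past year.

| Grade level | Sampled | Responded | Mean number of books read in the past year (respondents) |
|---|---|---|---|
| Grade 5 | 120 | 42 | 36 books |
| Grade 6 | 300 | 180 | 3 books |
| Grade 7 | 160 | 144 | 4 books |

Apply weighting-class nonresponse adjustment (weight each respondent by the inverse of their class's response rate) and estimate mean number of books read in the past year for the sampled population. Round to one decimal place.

10.1

Response rates by class: Grade 5 42/120 = 35%, Grade 6 180/300 = 60%, Grade 7 144/160 = 90%.
Inverse-response-rate weighting restores each class to its sampled count, so class totals weight by n_sampled:
  Grade 5: 120 × 36 = 4320
  Grade 6: 300 × 3 = 900
  Grade 7: 160 × 4 = 640
Adjusted estimate = 5860 / 580 = 10.1034 → 10.1.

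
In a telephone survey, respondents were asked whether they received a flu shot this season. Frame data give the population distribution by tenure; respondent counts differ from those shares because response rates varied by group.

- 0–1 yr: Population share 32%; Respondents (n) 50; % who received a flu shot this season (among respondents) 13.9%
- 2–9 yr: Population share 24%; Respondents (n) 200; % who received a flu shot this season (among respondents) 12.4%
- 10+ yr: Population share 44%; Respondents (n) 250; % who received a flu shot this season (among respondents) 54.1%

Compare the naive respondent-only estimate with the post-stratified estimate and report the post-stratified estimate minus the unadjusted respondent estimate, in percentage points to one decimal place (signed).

-2.2 percentage points

Naive respondent-only estimate (weights = respondent counts):
  (50/500)×13.9 + (200/500)×12.4 + (250/500)×54.1 = 33.4%
Reweighting by population tenure shares:
  0.32×13.9 + 0.24×12.4 + 0.44×54.1 = 31.228%
Difference = 31.228 − 33.4 = -2.172 pp.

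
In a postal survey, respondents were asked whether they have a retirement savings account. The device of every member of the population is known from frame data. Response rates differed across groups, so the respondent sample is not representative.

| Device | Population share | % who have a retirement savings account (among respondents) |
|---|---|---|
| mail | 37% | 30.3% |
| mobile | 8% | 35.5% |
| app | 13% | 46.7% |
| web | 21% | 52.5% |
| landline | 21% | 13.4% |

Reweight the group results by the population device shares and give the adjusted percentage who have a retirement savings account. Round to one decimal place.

Each cell contributes population-share × respondent value:
  mail: 0.37 × 30.3 = 11.211
  mobile: 0.08 × 35.5 = 2.84
  app: 0.13 × 46.7 = 6.071
  web: 0.21 × 52.5 = 11.025
  landline: 0.21 × 13.4 = 2.814
Post-stratified estimate = 33.961 → 34.0%.

34.0%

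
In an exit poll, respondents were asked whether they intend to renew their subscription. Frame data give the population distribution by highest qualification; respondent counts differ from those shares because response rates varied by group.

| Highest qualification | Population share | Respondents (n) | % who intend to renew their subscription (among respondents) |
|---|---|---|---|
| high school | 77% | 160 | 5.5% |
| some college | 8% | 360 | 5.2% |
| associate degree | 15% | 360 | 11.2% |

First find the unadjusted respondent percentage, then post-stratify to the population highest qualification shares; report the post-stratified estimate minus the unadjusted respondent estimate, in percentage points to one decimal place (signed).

-1.4 percentage points

Without adjustment, the pooled respondent share is:
  (160/880)×5.5 + (360/880)×5.2 + (360/880)×11.2 = 7.7091%
Reweighting by population highest qualification shares:
  0.77×5.5 + 0.08×5.2 + 0.15×11.2 = 6.331%
Difference = 6.331 − 7.7091 = -1.3781 pp.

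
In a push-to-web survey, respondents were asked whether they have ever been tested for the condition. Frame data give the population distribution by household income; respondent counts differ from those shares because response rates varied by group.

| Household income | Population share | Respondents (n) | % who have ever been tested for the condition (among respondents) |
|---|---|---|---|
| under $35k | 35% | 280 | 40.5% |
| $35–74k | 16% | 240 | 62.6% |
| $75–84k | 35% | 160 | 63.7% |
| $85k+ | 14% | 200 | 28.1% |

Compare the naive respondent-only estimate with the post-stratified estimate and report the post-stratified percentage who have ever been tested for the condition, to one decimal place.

Unadjusted (pooled respondent) estimate weights by respondent counts:
  (280/880)×40.5 + (240/880)×62.6 + (160/880)×63.7 + (200/880)×28.1 = 47.9273%
Post-stratified estimate weights by population shares:
  0.35×40.5 + 0.16×62.6 + 0.35×63.7 + 0.14×28.1 = 50.42%

50.4%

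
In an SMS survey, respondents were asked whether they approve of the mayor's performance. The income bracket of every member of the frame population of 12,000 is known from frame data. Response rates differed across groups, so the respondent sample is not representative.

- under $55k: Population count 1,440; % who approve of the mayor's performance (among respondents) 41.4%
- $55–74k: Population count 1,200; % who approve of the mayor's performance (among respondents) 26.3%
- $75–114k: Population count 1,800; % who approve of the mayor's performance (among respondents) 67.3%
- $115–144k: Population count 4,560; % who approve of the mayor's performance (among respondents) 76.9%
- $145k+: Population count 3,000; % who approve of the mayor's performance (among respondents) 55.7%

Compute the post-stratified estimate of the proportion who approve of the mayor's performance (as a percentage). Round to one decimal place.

Weight each group's respondent value by its population share:
  under $55k: (1,440/12,000) × 41.4 = 4.968
  $55–74k: (1,200/12,000) × 26.3 = 2.63
  $75–114k: (1,800/12,000) × 67.3 = 10.095
  $115–144k: (4,560/12,000) × 76.9 = 29.222
  $145k+: (3,000/12,000) × 55.7 = 13.925
Post-stratified estimate = 60.84 → 60.8%.

60.8%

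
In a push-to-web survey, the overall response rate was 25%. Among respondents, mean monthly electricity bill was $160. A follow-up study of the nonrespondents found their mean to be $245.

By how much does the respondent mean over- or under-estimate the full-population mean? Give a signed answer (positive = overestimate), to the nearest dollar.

-$64

Nonresponse fraction = 1 − 0.25 = 0.75.
Bias = (nonresponse fraction) × (respondent mean − nonrespondent mean)
     = 0.75 × (160 − 245) = 0.75 × -85 = -63.75.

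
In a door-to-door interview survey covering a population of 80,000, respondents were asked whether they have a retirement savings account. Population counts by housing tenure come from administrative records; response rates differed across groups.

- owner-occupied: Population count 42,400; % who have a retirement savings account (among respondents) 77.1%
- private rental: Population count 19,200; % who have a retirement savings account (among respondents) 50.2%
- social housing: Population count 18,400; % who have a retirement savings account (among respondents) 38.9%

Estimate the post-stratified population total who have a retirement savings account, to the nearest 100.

Each cell contributes its population count × the respondent rate:
  owner-occupied: 42,400 × 77.1% = 32690.4
  private rental: 19,200 × 50.2% = 9638.4
  social housing: 18,400 × 38.9% = 7157.6
Estimated total = 49486.4 → 49,500.

49,500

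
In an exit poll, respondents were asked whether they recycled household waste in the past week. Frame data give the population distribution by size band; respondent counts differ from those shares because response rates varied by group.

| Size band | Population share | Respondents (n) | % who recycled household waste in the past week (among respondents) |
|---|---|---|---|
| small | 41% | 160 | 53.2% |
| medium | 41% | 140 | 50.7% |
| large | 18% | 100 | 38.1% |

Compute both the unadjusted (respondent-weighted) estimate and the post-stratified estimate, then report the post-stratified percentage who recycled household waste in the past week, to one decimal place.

49.5%

Unadjusted (pooled respondent) estimate weights by respondent counts:
  (160/400)×53.2 + (140/400)×50.7 + (100/400)×38.1 = 48.55%
Post-stratifying to population shares instead:
  0.41×53.2 + 0.41×50.7 + 0.18×38.1 = 49.457%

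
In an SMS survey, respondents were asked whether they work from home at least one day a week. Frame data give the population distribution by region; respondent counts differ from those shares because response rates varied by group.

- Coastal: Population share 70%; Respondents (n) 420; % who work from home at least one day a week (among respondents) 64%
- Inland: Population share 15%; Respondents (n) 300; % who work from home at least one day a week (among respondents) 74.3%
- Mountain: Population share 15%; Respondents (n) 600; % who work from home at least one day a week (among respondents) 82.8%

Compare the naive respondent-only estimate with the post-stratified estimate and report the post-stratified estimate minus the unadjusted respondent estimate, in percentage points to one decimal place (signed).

Naive respondent-only estimate (weights = respondent counts):
  (420/1320)×64 + (300/1320)×74.3 + (600/1320)×82.8 = 74.8864%
Reweighting by population region shares:
  0.7×64 + 0.15×74.3 + 0.15×82.8 = 68.365%
Difference = 68.365 − 74.8864 = -6.5214 pp.

-6.5 percentage points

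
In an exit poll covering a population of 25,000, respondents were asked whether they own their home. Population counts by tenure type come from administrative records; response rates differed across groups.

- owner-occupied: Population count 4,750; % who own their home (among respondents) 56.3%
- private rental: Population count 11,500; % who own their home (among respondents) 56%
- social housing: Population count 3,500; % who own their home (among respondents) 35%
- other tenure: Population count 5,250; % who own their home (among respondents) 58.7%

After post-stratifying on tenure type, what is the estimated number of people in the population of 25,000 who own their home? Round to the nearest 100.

Apply each group's respondent rate to its population count:
  owner-occupied: 4,750 × 56.3% = 2674.25
  private rental: 11,500 × 56% = 6440
  social housing: 3,500 × 35% = 1225
  other tenure: 5,250 × 58.7% = 3081.75
Estimated total = 13,421 → 13,400.

13,400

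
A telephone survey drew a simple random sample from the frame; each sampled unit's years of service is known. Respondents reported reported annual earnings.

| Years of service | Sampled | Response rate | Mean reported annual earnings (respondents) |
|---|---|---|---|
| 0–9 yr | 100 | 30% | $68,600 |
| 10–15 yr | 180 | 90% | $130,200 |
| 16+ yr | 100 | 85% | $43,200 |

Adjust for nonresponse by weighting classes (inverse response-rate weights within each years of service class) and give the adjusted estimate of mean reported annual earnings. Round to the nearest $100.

Inverse-response-rate weighting restores each class to its sampled count, so class totals weight by n_sampled:
  0–9 yr: 100 × 68,600 = 6,860,000
  10–15 yr: 180 × 130,200 = 23,436,000
  16+ yr: 100 × 43,200 = 4,320,000
Adjusted estimate = 34,616,000 / 380 = 91094.7 → $91,100.

$91,100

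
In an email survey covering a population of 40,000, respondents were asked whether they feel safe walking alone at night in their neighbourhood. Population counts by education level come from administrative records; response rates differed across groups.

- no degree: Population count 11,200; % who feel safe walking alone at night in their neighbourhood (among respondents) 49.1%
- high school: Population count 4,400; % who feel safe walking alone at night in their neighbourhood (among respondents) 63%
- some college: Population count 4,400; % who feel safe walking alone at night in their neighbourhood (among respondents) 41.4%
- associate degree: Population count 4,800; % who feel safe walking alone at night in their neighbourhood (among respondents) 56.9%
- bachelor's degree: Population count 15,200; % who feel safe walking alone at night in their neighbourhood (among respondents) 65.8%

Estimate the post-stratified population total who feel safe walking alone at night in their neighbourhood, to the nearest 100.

22,800

Estimated count per cell = population count × respondent percentage:
  no degree: 11,200 × 49.1% = 5499.2
  high school: 4,400 × 63% = 2772
  some college: 4,400 × 41.4% = 1821.6
  associate degree: 4,800 × 56.9% = 2731.2
  bachelor's degree: 15,200 × 65.8% = 10001.6
Estimated total = 22825.6 → 22,800.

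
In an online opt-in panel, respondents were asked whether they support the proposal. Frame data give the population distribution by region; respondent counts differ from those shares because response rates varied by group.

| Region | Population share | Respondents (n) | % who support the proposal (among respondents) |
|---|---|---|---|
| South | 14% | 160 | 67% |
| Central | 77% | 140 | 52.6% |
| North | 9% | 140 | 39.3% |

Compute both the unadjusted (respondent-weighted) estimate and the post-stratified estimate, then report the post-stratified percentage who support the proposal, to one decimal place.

Unadjusted (pooled respondent) estimate weights by respondent counts:
  (160/440)×67 + (140/440)×52.6 + (140/440)×39.3 = 53.6045%
Reweighting by population region shares:
  0.14×67 + 0.77×52.6 + 0.09×39.3 = 53.419%

53.4%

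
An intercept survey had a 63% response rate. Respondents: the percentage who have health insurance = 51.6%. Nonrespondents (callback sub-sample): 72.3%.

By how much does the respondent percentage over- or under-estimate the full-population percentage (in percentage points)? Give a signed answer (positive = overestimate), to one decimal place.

Nonresponse fraction = 1 − 0.63 = 0.37.
Bias = (nonresponse fraction) × (respondent percentage − nonrespondent percentage)
     = 0.37 × (51.6 − 72.3) = 0.37 × -20.7 = -7.659.

-7.7 percentage points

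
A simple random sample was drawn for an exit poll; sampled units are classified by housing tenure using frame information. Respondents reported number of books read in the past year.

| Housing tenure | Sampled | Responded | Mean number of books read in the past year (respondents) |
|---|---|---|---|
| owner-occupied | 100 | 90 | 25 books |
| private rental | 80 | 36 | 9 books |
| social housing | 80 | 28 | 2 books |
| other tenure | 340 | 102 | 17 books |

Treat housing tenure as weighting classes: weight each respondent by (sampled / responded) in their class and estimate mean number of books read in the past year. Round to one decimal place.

15.3

Response rates by class: owner-occupied 90/100 = 90%, private rental 36/80 = 45%, social housing 28/80 = 35%, other tenure 102/340 = 30%.
Each respondent's weight = sampled/responded in their class; summing within a class gives n_sampled, so:
  owner-occupied: 100 × 25 = 2500
  private rental: 80 × 9 = 720
  social housing: 80 × 2 = 160
  other tenure: 340 × 17 = 5780
Adjusted estimate = 9160 / 600 = 15.2667 → 15.3.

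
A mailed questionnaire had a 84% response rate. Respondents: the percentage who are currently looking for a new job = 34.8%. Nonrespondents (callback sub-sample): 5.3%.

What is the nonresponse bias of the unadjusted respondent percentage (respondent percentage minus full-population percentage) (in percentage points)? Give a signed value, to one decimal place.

Nonresponse fraction = 1 − 0.84 = 0.16.
Bias = (nonresponse fraction) × (respondent percentage − nonrespondent percentage)
     = 0.16 × (34.8 − 5.3) = 0.16 × 29.5 = 4.72.

+4.7 percentage points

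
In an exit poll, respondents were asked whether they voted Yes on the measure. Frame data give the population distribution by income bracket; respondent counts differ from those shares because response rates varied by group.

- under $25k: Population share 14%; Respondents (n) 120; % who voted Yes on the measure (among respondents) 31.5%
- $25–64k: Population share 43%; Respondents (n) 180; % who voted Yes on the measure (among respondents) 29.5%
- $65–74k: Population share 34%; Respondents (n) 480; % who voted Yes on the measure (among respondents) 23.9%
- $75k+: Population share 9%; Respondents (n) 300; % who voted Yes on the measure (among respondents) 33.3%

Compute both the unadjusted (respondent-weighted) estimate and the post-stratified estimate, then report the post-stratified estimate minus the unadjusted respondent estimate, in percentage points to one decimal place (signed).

Naive respondent-only estimate (weights = respondent counts):
  (120/1080)×31.5 + (180/1080)×29.5 + (480/1080)×23.9 + (300/1080)×33.3 = 28.2889%
Post-stratifying to population shares instead:
  0.14×31.5 + 0.43×29.5 + 0.34×23.9 + 0.09×33.3 = 28.218%
Difference = 28.218 − 28.2889 = -0.0709 pp.

-0.1 percentage points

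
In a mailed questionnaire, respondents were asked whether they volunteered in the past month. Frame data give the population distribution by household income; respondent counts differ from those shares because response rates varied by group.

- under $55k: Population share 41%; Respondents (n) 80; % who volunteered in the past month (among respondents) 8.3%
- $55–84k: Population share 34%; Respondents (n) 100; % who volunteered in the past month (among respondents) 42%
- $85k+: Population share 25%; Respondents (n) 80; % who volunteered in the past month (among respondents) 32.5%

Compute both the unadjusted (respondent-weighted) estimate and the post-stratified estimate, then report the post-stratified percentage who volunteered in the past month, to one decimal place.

25.8%

Unadjusted (pooled respondent) estimate weights by respondent counts:
  (80/260)×8.3 + (100/260)×42 + (80/260)×32.5 = 28.7077%
Post-stratified estimate weights by population shares:
  0.41×8.3 + 0.34×42 + 0.25×32.5 = 25.808%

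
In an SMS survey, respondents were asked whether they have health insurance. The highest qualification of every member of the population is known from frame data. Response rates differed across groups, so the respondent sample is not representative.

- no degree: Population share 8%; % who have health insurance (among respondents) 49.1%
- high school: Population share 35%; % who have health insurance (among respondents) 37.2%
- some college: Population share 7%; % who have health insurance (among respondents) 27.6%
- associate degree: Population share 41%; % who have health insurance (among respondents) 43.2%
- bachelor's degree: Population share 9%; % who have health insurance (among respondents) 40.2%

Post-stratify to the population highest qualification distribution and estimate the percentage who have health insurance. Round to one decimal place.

Weight each group's respondent value by its population share:
  no degree: 0.08 × 49.1 = 3.928
  high school: 0.35 × 37.2 = 13.02
  some college: 0.07 × 27.6 = 1.932
  associate degree: 0.41 × 43.2 = 17.712
  bachelor's degree: 0.09 × 40.2 = 3.618
Post-stratified estimate = 40.21 → 40.2%.

40.2%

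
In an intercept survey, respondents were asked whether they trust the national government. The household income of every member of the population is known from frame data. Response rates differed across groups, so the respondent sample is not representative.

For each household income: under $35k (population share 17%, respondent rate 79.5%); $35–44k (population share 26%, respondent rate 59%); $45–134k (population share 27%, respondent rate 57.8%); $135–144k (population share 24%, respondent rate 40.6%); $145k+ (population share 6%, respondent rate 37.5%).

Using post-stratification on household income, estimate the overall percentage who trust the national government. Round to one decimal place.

56.5%

Each cell contributes population-share × respondent value:
  under $35k: 0.17 × 79.5 = 13.515
  $35–44k: 0.26 × 59 = 15.34
  $45–134k: 0.27 × 57.8 = 15.606
  $135–144k: 0.24 × 40.6 = 9.744
  $145k+: 0.06 × 37.5 = 2.25
Post-stratified estimate = 56.455 → 56.5%.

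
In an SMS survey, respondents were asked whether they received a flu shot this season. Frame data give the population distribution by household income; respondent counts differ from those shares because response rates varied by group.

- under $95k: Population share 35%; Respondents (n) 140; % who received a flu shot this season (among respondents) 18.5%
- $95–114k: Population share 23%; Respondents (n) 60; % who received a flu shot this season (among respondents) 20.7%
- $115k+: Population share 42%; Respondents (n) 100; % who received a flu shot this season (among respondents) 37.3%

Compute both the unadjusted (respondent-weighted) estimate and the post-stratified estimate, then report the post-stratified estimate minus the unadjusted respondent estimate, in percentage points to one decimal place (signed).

+1.7 percentage points

Without adjustment, the pooled respondent share is:
  (140/300)×18.5 + (60/300)×20.7 + (100/300)×37.3 = 25.2067%
Post-stratifying to population shares instead:
  0.35×18.5 + 0.23×20.7 + 0.42×37.3 = 26.902%
Difference = 26.902 − 25.2067 = 1.6953 pp.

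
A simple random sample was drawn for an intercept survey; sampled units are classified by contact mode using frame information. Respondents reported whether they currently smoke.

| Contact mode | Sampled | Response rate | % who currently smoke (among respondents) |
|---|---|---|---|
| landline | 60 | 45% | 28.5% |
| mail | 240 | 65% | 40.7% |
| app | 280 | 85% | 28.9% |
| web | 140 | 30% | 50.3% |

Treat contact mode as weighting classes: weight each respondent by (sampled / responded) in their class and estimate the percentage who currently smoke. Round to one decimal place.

Weighting each respondent by the inverse class response rate inflates each class back to its sampled size, so the class weight is n_sampled:
  landline: 60 × 28.5 = 1710
  mail: 240 × 40.7 = 9768
  app: 280 × 28.9 = 8092
  web: 140 × 50.3 = 7042
Adjusted estimate = 26,612 / 720 = 36.9611 → 37.0%.

37.0%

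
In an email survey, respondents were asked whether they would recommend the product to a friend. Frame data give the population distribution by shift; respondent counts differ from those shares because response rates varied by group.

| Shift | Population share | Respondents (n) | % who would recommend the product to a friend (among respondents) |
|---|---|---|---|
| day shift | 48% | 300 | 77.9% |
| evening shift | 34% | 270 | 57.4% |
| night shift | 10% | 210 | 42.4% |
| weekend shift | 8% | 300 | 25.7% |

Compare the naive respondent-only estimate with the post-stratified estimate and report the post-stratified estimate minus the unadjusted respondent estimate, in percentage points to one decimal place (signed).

Without adjustment, the pooled respondent share is:
  (300/1080)×77.9 + (270/1080)×57.4 + (210/1080)×42.4 + (300/1080)×25.7 = 51.3722%
Post-stratifying to population shares instead:
  0.48×77.9 + 0.34×57.4 + 0.1×42.4 + 0.08×25.7 = 63.204%
Difference = 63.204 − 51.3722 = 11.8318 pp.

+11.8 percentage points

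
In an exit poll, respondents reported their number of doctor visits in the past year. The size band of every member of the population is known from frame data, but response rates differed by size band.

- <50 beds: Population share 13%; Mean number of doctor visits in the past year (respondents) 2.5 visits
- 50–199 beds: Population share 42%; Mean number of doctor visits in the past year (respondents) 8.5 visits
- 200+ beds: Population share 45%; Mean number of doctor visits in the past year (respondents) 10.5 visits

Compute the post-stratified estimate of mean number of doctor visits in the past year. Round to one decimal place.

Each cell contributes population-share × respondent value:
  <50 beds: 0.13 × 2.5 = 0.325
  50–199 beds: 0.42 × 8.5 = 3.57
  200+ beds: 0.45 × 10.5 = 4.725
Post-stratified estimate = 8.62 → 8.6.

8.6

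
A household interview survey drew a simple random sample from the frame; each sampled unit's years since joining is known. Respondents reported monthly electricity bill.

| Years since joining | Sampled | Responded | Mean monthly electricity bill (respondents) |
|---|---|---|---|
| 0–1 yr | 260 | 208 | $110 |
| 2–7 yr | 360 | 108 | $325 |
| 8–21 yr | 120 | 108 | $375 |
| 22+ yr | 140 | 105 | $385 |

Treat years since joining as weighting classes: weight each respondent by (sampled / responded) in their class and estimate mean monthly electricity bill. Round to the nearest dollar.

Class response rates: 0–1 yr 208/260 = 80%, 2–7 yr 108/360 = 30%, 8–21 yr 108/120 = 90%, 22+ yr 105/140 = 75%.
With weight = n_sampled/n_responded per class, the weighted class total is n_sampled:
  0–1 yr: 260 × 110 = 28,600
  2–7 yr: 360 × 325 = 117,000
  8–21 yr: 120 × 375 = 45,000
  22+ yr: 140 × 385 = 53,900
Adjusted estimate = 244,500 / 880 = 277.841 → $278.

$278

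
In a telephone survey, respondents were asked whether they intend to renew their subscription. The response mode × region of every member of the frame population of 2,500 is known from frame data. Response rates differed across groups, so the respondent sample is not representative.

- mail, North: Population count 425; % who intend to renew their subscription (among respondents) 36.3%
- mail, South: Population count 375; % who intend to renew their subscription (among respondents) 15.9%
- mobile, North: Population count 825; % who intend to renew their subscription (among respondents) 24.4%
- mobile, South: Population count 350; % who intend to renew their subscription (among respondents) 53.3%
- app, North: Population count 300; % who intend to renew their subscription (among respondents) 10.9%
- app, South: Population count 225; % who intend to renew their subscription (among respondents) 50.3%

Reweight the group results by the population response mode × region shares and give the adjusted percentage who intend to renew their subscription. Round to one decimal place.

29.9%

Post-stratification weights by population share, not respondent share:
  mail, North: (425/2,500) × 36.3 = 6.171
  mail, South: (375/2,500) × 15.9 = 2.385
  mobile, North: (825/2,500) × 24.4 = 8.052
  mobile, South: (350/2,500) × 53.3 = 7.462
  app, North: (300/2,500) × 10.9 = 1.308
  app, South: (225/2,500) × 50.3 = 4.527
Post-stratified estimate = 29.905 → 29.9%.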